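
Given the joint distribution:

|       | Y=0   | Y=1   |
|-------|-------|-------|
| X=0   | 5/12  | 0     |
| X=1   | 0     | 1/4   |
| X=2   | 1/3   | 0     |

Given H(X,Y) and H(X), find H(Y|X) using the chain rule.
From the chain rule: H(X,Y) = H(X) + H(Y|X)
Therefore: H(Y|X) = H(X,Y) - H(X)

H(X,Y) = -[(5/12)·log₂(5/12) + (1/4)·log₂(1/4) + (1/3)·log₂(1/3)]
  = 0.5263 + 0.5000 + 0.5283
  = 1.5546 bits
Marginal P(X) (row sums):
  P(X=0) = 5/12 + 0 = 5/12
  P(X=1) = 0 + 1/4 = 1/4
  P(X=2) = 1/3 + 0 = 1/3
H(X) = -[(5/12)·log₂(5/12) + (1/4)·log₂(1/4) + (1/3)·log₂(1/3)]
  = 0.5263 + 0.5000 + 0.5283
  = 1.5546 bits

H(Y|X) = 1.5546 - 1.5546 = 0.0000 bits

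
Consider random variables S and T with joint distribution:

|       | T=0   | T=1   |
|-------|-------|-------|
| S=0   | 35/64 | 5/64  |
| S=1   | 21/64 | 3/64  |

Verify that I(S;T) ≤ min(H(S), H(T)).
Marginal P(S) (row sums):
  P(S=0) = 35/64 + 5/64 = 5/8
  P(S=1) = 21/64 + 3/64 = 3/8
Marginal P(T) (column sums):
  P(T=0) = 35/64 + 21/64 = 7/8
  P(T=1) = 5/64 + 3/64 = 1/8

H(S) = -[(5/8)·log₂(5/8) + (3/8)·log₂(3/8)]
  = 0.4238 + 0.5306
  = 0.9544 bits
H(T) = -[(7/8)·log₂(7/8) + (1/8)·log₂(1/8)]
  = 0.1686 + 0.3750
  = 0.5436 bits
H(S,T) = -[(35/64)·log₂(35/64) + (5/64)·log₂(5/64) + (21/64)·log₂(21/64) + (3/64)·log₂(3/64)]
  = 0.4762 + 0.2873 + 0.5275 + 0.2070
  = 1.4980 bits

I(S;T) = H(S) + H(T) - H(S,T)
  = 0.9544 + 0.5436 - 1.4980
  = 0.0000 bits

min(H(S), H(T)) = min(0.9544, 0.5436) = 0.5436 bits
Since 0.0000 ≤ 0.5436, the bound is satisfied ✓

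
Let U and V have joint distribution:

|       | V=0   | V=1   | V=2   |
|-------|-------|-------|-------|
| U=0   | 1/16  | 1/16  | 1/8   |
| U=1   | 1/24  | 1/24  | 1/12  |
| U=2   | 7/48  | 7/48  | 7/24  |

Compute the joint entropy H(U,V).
H(U,V) = -Σ P(U,V) log₂ P(U,V), summed over the non-zero cells:
H(U,V) = -[(1/16)·log₂(1/16) + (1/16)·log₂(1/16) + (1/8)·log₂(1/8) + (1/24)·log₂(1/24) + (1/24)·log₂(1/24) + (1/12)·log₂(1/12) + (7/48)·log₂(7/48) + (7/48)·log₂(7/48) + (7/24)·log₂(7/24)]
  = 0.2500 + 0.2500 + 0.3750 + 0.1910 + 0.1910 + 0.2987 + 0.4051 + 0.4051 + 0.5185
  = 2.8844 bits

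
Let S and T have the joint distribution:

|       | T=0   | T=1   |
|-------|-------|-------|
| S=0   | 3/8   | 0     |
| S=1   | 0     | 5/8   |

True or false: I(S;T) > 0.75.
Marginal P(S) (row sums):
  P(S=0) = 3/8 + 0 = 3/8
  P(S=1) = 0 + 5/8 = 5/8
Marginal P(T) (column sums):
  P(T=0) = 3/8 + 0 = 3/8
  P(T=1) = 0 + 5/8 = 5/8

H(S) = -[(3/8)·log₂(3/8) + (5/8)·log₂(5/8)]
  = 0.5306 + 0.4238
  = 0.9544 bits
H(T) = -[(3/8)·log₂(3/8) + (5/8)·log₂(5/8)]
  = 0.5306 + 0.4238
  = 0.9544 bits
H(S,T) = -[(3/8)·log₂(3/8) + (5/8)·log₂(5/8)]
  = 0.5306 + 0.4238
  = 0.9544 bits

I(S;T) = H(S) + H(T) - H(S,T)
  = 0.9544 + 0.9544 - 0.9544
  = 0.9544 bits

True. I(S;T) = 0.9544 bits, which is > 0.75 bits.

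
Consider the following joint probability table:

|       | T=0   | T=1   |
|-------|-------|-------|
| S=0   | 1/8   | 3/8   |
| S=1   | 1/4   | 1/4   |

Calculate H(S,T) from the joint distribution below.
H(S,T) = -Σ P(S,T) log₂ P(S,T), summed over the non-zero cells:
H(S,T) = -[(1/8)·log₂(1/8) + (3/8)·log₂(3/8) + (1/4)·log₂(1/4) + (1/4)·log₂(1/4)]
  = 0.3750 + 0.5306 + 0.5000 + 0.5000
  = 1.9056 bits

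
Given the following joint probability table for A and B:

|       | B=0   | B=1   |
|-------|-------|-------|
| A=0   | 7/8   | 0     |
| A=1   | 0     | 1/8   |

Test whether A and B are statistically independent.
Marginal P(A) (row sums):
  P(A=0) = 7/8 + 0 = 7/8
  P(A=1) = 0 + 1/8 = 1/8
Marginal P(B) (column sums):
  P(B=0) = 7/8 + 0 = 7/8
  P(B=1) = 0 + 1/8 = 1/8

A and B are independent iff P(A=i,B=j) = P(A=i)·P(B=j) for every cell.
  P(A=0)·P(B=0) = 7/8 × 7/8 = 49/64, but P(A=0,B=0) = 7/8 ✗

No, A and B are not independent. Quantitatively, I(A;B) > 0:

H(A) = -[(7/8)·log₂(7/8) + (1/8)·log₂(1/8)]
  = 0.1686 + 0.3750
  = 0.5436 bits
H(B) = -[(7/8)·log₂(7/8) + (1/8)·log₂(1/8)]
  = 0.1686 + 0.3750
  = 0.5436 bits
H(A,B) = -[(7/8)·log₂(7/8) + (1/8)·log₂(1/8)]
  = 0.1686 + 0.3750
  = 0.5436 bits
I(A;B) = H(A) + H(B) - H(A,B) = 0.5436 + 0.5436 - 0.5436 = 0.5436 bits > 0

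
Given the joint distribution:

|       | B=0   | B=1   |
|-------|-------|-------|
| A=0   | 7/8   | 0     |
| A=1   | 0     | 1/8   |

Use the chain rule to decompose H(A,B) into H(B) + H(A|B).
By the chain rule: H(A,B) = H(B) + H(A|B)

Marginal P(B) (column sums):
  P(B=0) = 7/8 + 0 = 7/8
  P(B=1) = 0 + 1/8 = 1/8
H(B) = -[(7/8)·log₂(7/8) + (1/8)·log₂(1/8)]
  = 0.1686 + 0.3750
  = 0.5436 bits
H(A|B) = -Σ P(A,B)·log₂ P(A|B), where P(A|B) = P(A,B) / P(B)
  (cells with P(A,B) = 0 contribute 0)
  (A=0,B=0): P(A|B) = (7/8)/(7/8) = 1;  -(7/8)·log₂(1) = 0.0000
  (A=1,B=1): P(A|B) = (1/8)/(1/8) = 1;  -(1/8)·log₂(1) = 0.0000
H(A|B) = 0.0000 + 0.0000
  = 0.0000 bits

H(A,B) = H(B) + H(A|B) = 0.5436 + 0.0000 = 0.5436 bits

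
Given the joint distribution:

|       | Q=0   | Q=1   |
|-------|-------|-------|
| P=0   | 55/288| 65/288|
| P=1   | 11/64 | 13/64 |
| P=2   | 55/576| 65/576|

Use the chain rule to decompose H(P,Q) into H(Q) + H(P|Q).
By the chain rule: H(P,Q) = H(Q) + H(P|Q)

Marginal P(Q) (column sums):
  P(Q=0) = 55/288 + 11/64 + 55/576 = 11/24
  P(Q=1) = 65/288 + 13/64 + 65/576 = 13/24
H(Q) = -[(11/24)·log₂(11/24) + (13/24)·log₂(13/24)]
  = 0.5159 + 0.4791
  = 0.9950 bits
H(P|Q) = -Σ P(P,Q)·log₂ P(P|Q), where P(P|Q) = P(P,Q) / P(Q)
  (P=0,Q=0): P(P|Q) = (55/288)/(11/24) = 5/12;  -(55/288)·log₂(5/12) = 0.2412
  (P=0,Q=1): P(P|Q) = (65/288)/(13/24) = 5/12;  -(65/288)·log₂(5/12) = 0.2851
  (P=1,Q=0): P(P|Q) = (11/64)/(11/24) = 3/8;  -(11/64)·log₂(3/8) = 0.2432
  (P=1,Q=1): P(P|Q) = (13/64)/(13/24) = 3/8;  -(13/64)·log₂(3/8) = 0.2874
  (P=2,Q=0): P(P|Q) = (55/576)/(11/24) = 5/24;  -(55/576)·log₂(5/24) = 0.2161
  (P=2,Q=1): P(P|Q) = (65/576)/(13/24) = 5/24;  -(65/576)·log₂(5/24) = 0.2554
H(P|Q) = 0.2412 + 0.2851 + 0.2432 + 0.2874 + 0.2161 + 0.2554
  = 1.5284 bits

H(P,Q) = H(Q) + H(P|Q) = 0.9950 + 1.5284 = 2.5234 bits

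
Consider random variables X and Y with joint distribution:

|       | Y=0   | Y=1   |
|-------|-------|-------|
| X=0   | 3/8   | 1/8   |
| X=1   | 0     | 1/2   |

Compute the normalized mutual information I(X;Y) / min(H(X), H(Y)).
Marginal P(X) (row sums):
  P(X=0) = 3/8 + 1/8 = 1/2
  P(X=1) = 0 + 1/2 = 1/2
Marginal P(Y) (column sums):
  P(Y=0) = 3/8 + 0 = 3/8
  P(Y=1) = 1/8 + 1/2 = 5/8

H(X) = -[(1/2)·log₂(1/2) + (1/2)·log₂(1/2)]
  = 0.5000 + 0.5000
  = 1.0000 bits
H(Y) = -[(3/8)·log₂(3/8) + (5/8)·log₂(5/8)]
  = 0.5306 + 0.4238
  = 0.9544 bits
H(X,Y) = -[(3/8)·log₂(3/8) + (1/8)·log₂(1/8) + (1/2)·log₂(1/2)]
  = 0.5306 + 0.3750 + 0.5000
  = 1.4056 bits

I(X;Y) = H(X) + H(Y) - H(X,Y)
  = 1.0000 + 0.9544 - 1.4056
  = 0.5488 bits

min(H(X), H(Y)) = min(1.0000, 0.9544) = 0.9544 bits
Normalized MI = 0.5488 / 0.9544 = 0.5750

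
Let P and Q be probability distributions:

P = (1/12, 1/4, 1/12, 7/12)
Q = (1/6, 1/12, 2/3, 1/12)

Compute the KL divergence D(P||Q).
D(P||Q) = Σ P(i) log₂(P(i)/Q(i))
  i=0: (1/12) × log₂((1/12)/(1/6)) = (1/12) × log₂(1/2) = -0.0833
  i=1: (1/4) × log₂((1/4)/(1/12)) = (1/4) × log₂(3) = 0.3962
  i=2: (1/12) × log₂((1/12)/(2/3)) = (1/12) × log₂(1/8) = -0.2500
  i=3: (7/12) × log₂((7/12)/(1/12)) = (7/12) × log₂(7) = 1.6376
D(P||Q) = -0.0833 + 0.3962 - 0.2500 + 1.6376
  = 1.7005 bits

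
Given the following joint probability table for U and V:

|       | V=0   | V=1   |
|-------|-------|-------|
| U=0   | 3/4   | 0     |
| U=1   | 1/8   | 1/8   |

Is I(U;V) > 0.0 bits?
Marginal P(U) (row sums):
  P(U=0) = 3/4 + 0 = 3/4
  P(U=1) = 1/8 + 1/8 = 1/4
Marginal P(V) (column sums):
  P(V=0) = 3/4 + 1/8 = 7/8
  P(V=1) = 0 + 1/8 = 1/8

H(U) = -[(3/4)·log₂(3/4) + (1/4)·log₂(1/4)]
  = 0.3113 + 0.5000
  = 0.8113 bits
H(V) = -[(7/8)·log₂(7/8) + (1/8)·log₂(1/8)]
  = 0.1686 + 0.3750
  = 0.5436 bits
H(U,V) = -[(3/4)·log₂(3/4) + (1/8)·log₂(1/8) + (1/8)·log₂(1/8)]
  = 0.3113 + 0.3750 + 0.3750
  = 1.0613 bits

I(U;V) = H(U) + H(V) - H(U,V)
  = 0.8113 + 0.5436 - 1.0613
  = 0.2936 bits

Yes. I(U;V) = 0.2936 bits, which is > 0.0 bits.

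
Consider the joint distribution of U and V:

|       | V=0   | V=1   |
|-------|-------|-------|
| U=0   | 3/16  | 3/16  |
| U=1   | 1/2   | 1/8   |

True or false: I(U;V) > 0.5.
Marginal P(U) (row sums):
  P(U=0) = 3/16 + 3/16 = 3/8
  P(U=1) = 1/2 + 1/8 = 5/8
Marginal P(V) (column sums):
  P(V=0) = 3/16 + 1/2 = 11/16
  P(V=1) = 3/16 + 1/8 = 5/16

H(U) = -[(3/8)·log₂(3/8) + (5/8)·log₂(5/8)]
  = 0.5306 + 0.4238
  = 0.9544 bits
H(V) = -[(11/16)·log₂(11/16) + (5/16)·log₂(5/16)]
  = 0.3716 + 0.5244
  = 0.8960 bits
H(U,V) = -[(3/16)·log₂(3/16) + (3/16)·log₂(3/16) + (1/2)·log₂(1/2) + (1/8)·log₂(1/8)]
  = 0.4528 + 0.4528 + 0.5000 + 0.3750
  = 1.7806 bits

I(U;V) = H(U) + H(V) - H(U,V)
  = 0.9544 + 0.8960 - 1.7806
  = 0.0698 bits

False. I(U;V) = 0.0698 bits, which is ≤ 0.5 bits.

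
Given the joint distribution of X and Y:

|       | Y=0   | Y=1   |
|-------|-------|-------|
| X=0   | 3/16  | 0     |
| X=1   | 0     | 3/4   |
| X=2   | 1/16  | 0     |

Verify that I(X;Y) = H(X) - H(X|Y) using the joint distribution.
Left side, from I(X;Y) = H(X) + H(Y) - H(X,Y):
Marginal P(X) (row sums):
  P(X=0) = 3/16 + 0 = 3/16
  P(X=1) = 0 + 3/4 = 3/4
  P(X=2) = 1/16 + 0 = 1/16
Marginal P(Y) (column sums):
  P(Y=0) = 3/16 + 0 + 1/16 = 1/4
  P(Y=1) = 0 + 3/4 + 0 = 3/4

H(X) = -[(3/16)·log₂(3/16) + (3/4)·log₂(3/4) + (1/16)·log₂(1/16)]
  = 0.4528 + 0.3113 + 0.2500
  = 1.0141 bits
H(Y) = -[(1/4)·log₂(1/4) + (3/4)·log₂(3/4)]
  = 0.5000 + 0.3113
  = 0.8113 bits
H(X,Y) = -[(3/16)·log₂(3/16) + (3/4)·log₂(3/4) + (1/16)·log₂(1/16)]
  = 0.4528 + 0.3113 + 0.2500
  = 1.0141 bits

I(X;Y) = H(X) + H(Y) - H(X,Y)
  = 1.0141 + 0.8113 - 1.0141
  = 0.8113 bits

Right side, with H(X|Y) computed directly from the conditional probabilities:
H(X|Y) = -Σ P(X,Y)·log₂ P(X|Y), where P(X|Y) = P(X,Y) / P(Y)
  (cells with P(X,Y) = 0 contribute 0)
  (X=0,Y=0): P(X|Y) = (3/16)/(1/4) = 3/4;  -(3/16)·log₂(3/4) = 0.0778
  (X=1,Y=1): P(X|Y) = (3/4)/(3/4) = 1;  -(3/4)·log₂(1) = 0.0000
  (X=2,Y=0): P(X|Y) = (1/16)/(1/4) = 1/4;  -(1/16)·log₂(1/4) = 0.1250
H(X|Y) = 0.0778 + 0.0000 + 0.1250
  = 0.2028 bits
H(X) - H(X|Y) = 1.0141 - 0.2028 = 0.8113 bits

Both sides equal 0.8113 bits, so I(X;Y) = H(X) - H(X|Y) ✓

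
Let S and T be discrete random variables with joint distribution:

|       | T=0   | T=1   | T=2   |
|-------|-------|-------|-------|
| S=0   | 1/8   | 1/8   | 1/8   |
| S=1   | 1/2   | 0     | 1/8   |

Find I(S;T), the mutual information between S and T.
Marginal P(S) (row sums):
  P(S=0) = 1/8 + 1/8 + 1/8 = 3/8
  P(S=1) = 1/2 + 0 + 1/8 = 5/8
Marginal P(T) (column sums):
  P(T=0) = 1/8 + 1/2 = 5/8
  P(T=1) = 1/8 + 0 = 1/8
  P(T=2) = 1/8 + 1/8 = 1/4

H(S) = -[(3/8)·log₂(3/8) + (5/8)·log₂(5/8)]
  = 0.5306 + 0.4238
  = 0.9544 bits
H(T) = -[(5/8)·log₂(5/8) + (1/8)·log₂(1/8) + (1/4)·log₂(1/4)]
  = 0.4238 + 0.3750 + 0.5000
  = 1.2988 bits
H(S,T) = -[(1/8)·log₂(1/8) + (1/8)·log₂(1/8) + (1/8)·log₂(1/8) + (1/2)·log₂(1/2) + (1/8)·log₂(1/8)]
  = 0.3750 + 0.3750 + 0.3750 + 0.5000 + 0.3750
  = 2.0000 bits

I(S;T) = H(S) + H(T) - H(S,T)
  = 0.9544 + 1.2988 - 2.0000
  = 0.2532 bits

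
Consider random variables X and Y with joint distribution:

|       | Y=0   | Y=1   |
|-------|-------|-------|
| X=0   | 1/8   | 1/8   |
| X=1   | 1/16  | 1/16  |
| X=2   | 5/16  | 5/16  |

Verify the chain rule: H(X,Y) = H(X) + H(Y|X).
Left side:
H(X,Y) = -[(1/8)·log₂(1/8) + (1/8)·log₂(1/8) + (1/16)·log₂(1/16) + (1/16)·log₂(1/16) + (5/16)·log₂(5/16) + (5/16)·log₂(5/16)]
  = 0.3750 + 0.3750 + 0.2500 + 0.2500 + 0.5244 + 0.5244
  = 2.2988 bits

Right side:
Marginal P(X) (row sums):
  P(X=0) = 1/8 + 1/8 = 1/4
  P(X=1) = 1/16 + 1/16 = 1/8
  P(X=2) = 5/16 + 5/16 = 5/8
H(X) = -[(1/4)·log₂(1/4) + (1/8)·log₂(1/8) + (5/8)·log₂(5/8)]
  = 0.5000 + 0.3750 + 0.4238
  = 1.2988 bits
H(Y|X) = -Σ P(X,Y)·log₂ P(Y|X), where P(Y|X) = P(X,Y) / P(X)
  (X=0,Y=0): P(Y|X) = (1/8)/(1/4) = 1/2;  -(1/8)·log₂(1/2) = 0.1250
  (X=0,Y=1): P(Y|X) = (1/8)/(1/4) = 1/2;  -(1/8)·log₂(1/2) = 0.1250
  (X=1,Y=0): P(Y|X) = (1/16)/(1/8) = 1/2;  -(1/16)·log₂(1/2) = 0.0625
  (X=1,Y=1): P(Y|X) = (1/16)/(1/8) = 1/2;  -(1/16)·log₂(1/2) = 0.0625
  (X=2,Y=0): P(Y|X) = (5/16)/(5/8) = 1/2;  -(5/16)·log₂(1/2) = 0.3125
  (X=2,Y=1): P(Y|X) = (5/16)/(5/8) = 1/2;  -(5/16)·log₂(1/2) = 0.3125
H(Y|X) = 0.1250 + 0.1250 + 0.0625 + 0.0625 + 0.3125 + 0.3125
  = 1.0000 bits
H(X) + H(Y|X) = 1.2988 + 1.0000 = 2.2988 bits

Both sides equal 2.2988 bits, so the chain rule holds ✓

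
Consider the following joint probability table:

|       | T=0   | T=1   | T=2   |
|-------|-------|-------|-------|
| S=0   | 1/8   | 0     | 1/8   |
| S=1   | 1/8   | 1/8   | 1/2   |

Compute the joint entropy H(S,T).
H(S,T) = -Σ P(S,T) log₂ P(S,T), summed over the non-zero cells:
H(S,T) = -[(1/8)·log₂(1/8) + (1/8)·log₂(1/8) + (1/8)·log₂(1/8) + (1/8)·log₂(1/8) + (1/2)·log₂(1/2)]
  = 0.3750 + 0.3750 + 0.3750 + 0.3750 + 0.5000
  = 2.0000 bits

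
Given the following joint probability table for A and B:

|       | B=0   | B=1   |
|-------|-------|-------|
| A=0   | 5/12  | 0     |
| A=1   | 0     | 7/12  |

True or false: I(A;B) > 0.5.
Marginal P(A) (row sums):
  P(A=0) = 5/12 + 0 = 5/12
  P(A=1) = 0 + 7/12 = 7/12
Marginal P(B) (column sums):
  P(B=0) = 5/12 + 0 = 5/12
  P(B=1) = 0 + 7/12 = 7/12

H(A) = -[(5/12)·log₂(5/12) + (7/12)·log₂(7/12)]
  = 0.5263 + 0.4536
  = 0.9799 bits
H(B) = -[(5/12)·log₂(5/12) + (7/12)·log₂(7/12)]
  = 0.5263 + 0.4536
  = 0.9799 bits
H(A,B) = -[(5/12)·log₂(5/12) + (7/12)·log₂(7/12)]
  = 0.5263 + 0.4536
  = 0.9799 bits

I(A;B) = H(A) + H(B) - H(A,B)
  = 0.9799 + 0.9799 - 0.9799
  = 0.9799 bits

True. I(A;B) = 0.9799 bits, which is > 0.5 bits.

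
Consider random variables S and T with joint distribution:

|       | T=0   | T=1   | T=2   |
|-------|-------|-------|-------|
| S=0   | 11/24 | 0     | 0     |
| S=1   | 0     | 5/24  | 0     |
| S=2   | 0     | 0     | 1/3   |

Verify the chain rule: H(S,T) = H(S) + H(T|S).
Left side:
H(S,T) = -[(11/24)·log₂(11/24) + (5/24)·log₂(5/24) + (1/3)·log₂(1/3)]
  = 0.5159 + 0.4715 + 0.5283
  = 1.5157 bits

Right side:
Marginal P(S) (row sums):
  P(S=0) = 11/24 + 0 + 0 = 11/24
  P(S=1) = 0 + 5/24 + 0 = 5/24
  P(S=2) = 0 + 0 + 1/3 = 1/3
H(S) = -[(11/24)·log₂(11/24) + (5/24)·log₂(5/24) + (1/3)·log₂(1/3)]
  = 0.5159 + 0.4715 + 0.5283
  = 1.5157 bits
H(T|S) = -Σ P(S,T)·log₂ P(T|S), where P(T|S) = P(S,T) / P(S)
  (cells with P(S,T) = 0 contribute 0)
  (S=0,T=0): P(T|S) = (11/24)/(11/24) = 1;  -(11/24)·log₂(1) = 0.0000
  (S=1,T=1): P(T|S) = (5/24)/(5/24) = 1;  -(5/24)·log₂(1) = 0.0000
  (S=2,T=2): P(T|S) = (1/3)/(1/3) = 1;  -(1/3)·log₂(1) = 0.0000
H(T|S) = 0.0000 + 0.0000 + 0.0000
  = 0.0000 bits
H(S) + H(T|S) = 1.5157 + 0.0000 = 1.5157 bits

Both sides equal 1.5157 bits, so the chain rule holds ✓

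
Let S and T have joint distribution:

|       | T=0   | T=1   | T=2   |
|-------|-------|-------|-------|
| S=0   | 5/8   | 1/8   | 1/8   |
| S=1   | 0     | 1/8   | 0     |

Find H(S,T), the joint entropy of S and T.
H(S,T) = -Σ P(S,T) log₂ P(S,T), summed over the non-zero cells:
H(S,T) = -[(5/8)·log₂(5/8) + (1/8)·log₂(1/8) + (1/8)·log₂(1/8) + (1/8)·log₂(1/8)]
  = 0.4238 + 0.3750 + 0.3750 + 0.3750
  = 1.5488 bits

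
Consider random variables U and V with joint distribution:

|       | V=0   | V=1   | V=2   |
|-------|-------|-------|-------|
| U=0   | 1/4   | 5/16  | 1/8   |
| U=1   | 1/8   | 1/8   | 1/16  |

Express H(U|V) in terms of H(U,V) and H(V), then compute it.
H(U|V) = H(U,V) - H(V)

Marginal P(V) (column sums):
  P(V=0) = 1/4 + 1/8 = 3/8
  P(V=1) = 5/16 + 1/8 = 7/16
  P(V=2) = 1/8 + 1/16 = 3/16

H(U,V) = -[(1/4)·log₂(1/4) + (5/16)·log₂(5/16) + (1/8)·log₂(1/8) + (1/8)·log₂(1/8) + (1/8)·log₂(1/8) + (1/16)·log₂(1/16)]
  = 0.5000 + 0.5244 + 0.3750 + 0.3750 + 0.3750 + 0.2500
  = 2.3994 bits
H(V) = -[(3/8)·log₂(3/8) + (7/16)·log₂(7/16) + (3/16)·log₂(3/16)]
  = 0.5306 + 0.5218 + 0.4528
  = 1.5052 bits

H(U|V) = 2.3994 - 1.5052 = 0.8942 bits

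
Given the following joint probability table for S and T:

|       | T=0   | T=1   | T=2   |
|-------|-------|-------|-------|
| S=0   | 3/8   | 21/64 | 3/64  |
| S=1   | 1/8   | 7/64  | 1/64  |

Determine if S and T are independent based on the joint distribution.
Marginal P(S) (row sums):
  P(S=0) = 3/8 + 21/64 + 3/64 = 3/4
  P(S=1) = 1/8 + 7/64 + 1/64 = 1/4
Marginal P(T) (column sums):
  P(T=0) = 3/8 + 1/8 = 1/2
  P(T=1) = 21/64 + 7/64 = 7/16
  P(T=2) = 3/64 + 1/64 = 1/16

S and T are independent iff P(S=i,T=j) = P(S=i)·P(T=j) for every cell.
  P(S=0)·P(T=0) = 3/4 × 1/2 = 3/8 = P(S=0,T=0) ✓
  P(S=0)·P(T=1) = 3/4 × 7/16 = 21/64 = P(S=0,T=1) ✓
  P(S=0)·P(T=2) = 3/4 × 1/16 = 3/64 = P(S=0,T=2) ✓
  P(S=1)·P(T=0) = 1/4 × 1/2 = 1/8 = P(S=1,T=0) ✓
  P(S=1)·P(T=1) = 1/4 × 7/16 = 7/64 = P(S=1,T=1) ✓
  P(S=1)·P(T=2) = 1/4 × 1/16 = 1/64 = P(S=1,T=2) ✓

Yes, S and T are independent: every cell factors, so I(S;T) = 0 bits.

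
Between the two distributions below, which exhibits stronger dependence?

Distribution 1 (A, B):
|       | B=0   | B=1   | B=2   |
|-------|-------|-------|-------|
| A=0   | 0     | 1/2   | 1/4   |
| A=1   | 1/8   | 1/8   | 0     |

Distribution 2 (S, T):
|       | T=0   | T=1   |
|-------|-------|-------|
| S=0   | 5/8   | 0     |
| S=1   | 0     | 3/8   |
Distribution 1 (A, B):
Marginal P(A) (row sums):
  P(A=0) = 0 + 1/2 + 1/4 = 3/4
  P(A=1) = 1/8 + 1/8 + 0 = 1/4
Marginal P(B) (column sums):
  P(B=0) = 0 + 1/8 = 1/8
  P(B=1) = 1/2 + 1/8 = 5/8
  P(B=2) = 1/4 + 0 = 1/4

H(A) = -[(3/4)·log₂(3/4) + (1/4)·log₂(1/4)]
  = 0.3113 + 0.5000
  = 0.8113 bits
H(B) = -[(1/8)·log₂(1/8) + (5/8)·log₂(5/8) + (1/4)·log₂(1/4)]
  = 0.3750 + 0.4238 + 0.5000
  = 1.2988 bits
H(A,B) = -[(1/2)·log₂(1/2) + (1/4)·log₂(1/4) + (1/8)·log₂(1/8) + (1/8)·log₂(1/8)]
  = 0.5000 + 0.5000 + 0.3750 + 0.3750
  = 1.7500 bits

I(A;B) = H(A) + H(B) - H(A,B)
  = 0.8113 + 1.2988 - 1.7500
  = 0.3601 bits

Distribution 2 (S, T):
Marginal P(S) (row sums):
  P(S=0) = 5/8 + 0 = 5/8
  P(S=1) = 0 + 3/8 = 3/8
Marginal P(T) (column sums):
  P(T=0) = 5/8 + 0 = 5/8
  P(T=1) = 0 + 3/8 = 3/8

H(S) = -[(5/8)·log₂(5/8) + (3/8)·log₂(3/8)]
  = 0.4238 + 0.5306
  = 0.9544 bits
H(T) = -[(5/8)·log₂(5/8) + (3/8)·log₂(3/8)]
  = 0.4238 + 0.5306
  = 0.9544 bits
H(S,T) = -[(5/8)·log₂(5/8) + (3/8)·log₂(3/8)]
  = 0.4238 + 0.5306
  = 0.9544 bits

I(S;T) = H(S) + H(T) - H(S,T)
  = 0.9544 + 0.9544 - 0.9544
  = 0.9544 bits

I(S;T) = 0.9544 bits > I(A;B) = 0.3601 bits, so (S, T) has the higher mutual information (stronger dependence).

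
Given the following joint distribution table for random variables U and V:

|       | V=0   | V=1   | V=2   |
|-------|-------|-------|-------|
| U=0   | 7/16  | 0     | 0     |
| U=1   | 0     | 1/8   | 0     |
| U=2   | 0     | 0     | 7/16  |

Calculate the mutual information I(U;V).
Marginal P(U) (row sums):
  P(U=0) = 7/16 + 0 + 0 = 7/16
  P(U=1) = 0 + 1/8 + 0 = 1/8
  P(U=2) = 0 + 0 + 7/16 = 7/16
Marginal P(V) (column sums):
  P(V=0) = 7/16 + 0 + 0 = 7/16
  P(V=1) = 0 + 1/8 + 0 = 1/8
  P(V=2) = 0 + 0 + 7/16 = 7/16

H(U) = -[(7/16)·log₂(7/16) + (1/8)·log₂(1/8) + (7/16)·log₂(7/16)]
  = 0.5218 + 0.3750 + 0.5218
  = 1.4186 bits
H(V) = -[(7/16)·log₂(7/16) + (1/8)·log₂(1/8) + (7/16)·log₂(7/16)]
  = 0.5218 + 0.3750 + 0.5218
  = 1.4186 bits
H(U,V) = -[(7/16)·log₂(7/16) + (1/8)·log₂(1/8) + (7/16)·log₂(7/16)]
  = 0.5218 + 0.3750 + 0.5218
  = 1.4186 bits

I(U;V) = H(U) + H(V) - H(U,V)
  = 1.4186 + 1.4186 - 1.4186
  = 1.4186 bits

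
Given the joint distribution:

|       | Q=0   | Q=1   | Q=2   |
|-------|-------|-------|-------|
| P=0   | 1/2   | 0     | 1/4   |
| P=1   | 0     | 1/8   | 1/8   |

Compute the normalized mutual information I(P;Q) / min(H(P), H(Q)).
Marginal P(P) (row sums):
  P(P=0) = 1/2 + 0 + 1/4 = 3/4
  P(P=1) = 0 + 1/8 + 1/8 = 1/4
Marginal P(Q) (column sums):
  P(Q=0) = 1/2 + 0 = 1/2
  P(Q=1) = 0 + 1/8 = 1/8
  P(Q=2) = 1/4 + 1/8 = 3/8

H(P) = -[(3/4)·log₂(3/4) + (1/4)·log₂(1/4)]
  = 0.3113 + 0.5000
  = 0.8113 bits
H(Q) = -[(1/2)·log₂(1/2) + (1/8)·log₂(1/8) + (3/8)·log₂(3/8)]
  = 0.5000 + 0.3750 + 0.5306
  = 1.4056 bits
H(P,Q) = -[(1/2)·log₂(1/2) + (1/4)·log₂(1/4) + (1/8)·log₂(1/8) + (1/8)·log₂(1/8)]
  = 0.5000 + 0.5000 + 0.3750 + 0.3750
  = 1.7500 bits

I(P;Q) = H(P) + H(Q) - H(P,Q)
  = 0.8113 + 1.4056 - 1.7500
  = 0.4669 bits

min(H(P), H(Q)) = min(0.8113, 1.4056) = 0.8113 bits
Normalized MI = 0.4669 / 0.8113 = 0.5755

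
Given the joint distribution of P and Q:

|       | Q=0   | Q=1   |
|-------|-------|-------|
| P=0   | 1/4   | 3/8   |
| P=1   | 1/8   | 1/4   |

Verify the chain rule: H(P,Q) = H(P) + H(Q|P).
Left side:
H(P,Q) = -[(1/4)·log₂(1/4) + (3/8)·log₂(3/8) + (1/8)·log₂(1/8) + (1/4)·log₂(1/4)]
  = 0.5000 + 0.5306 + 0.3750 + 0.5000
  = 1.9056 bits

Right side:
Marginal P(P) (row sums):
  P(P=0) = 1/4 + 3/8 = 5/8
  P(P=1) = 1/8 + 1/4 = 3/8
H(P) = -[(5/8)·log₂(5/8) + (3/8)·log₂(3/8)]
  = 0.4238 + 0.5306
  = 0.9544 bits
H(Q|P) = -Σ P(P,Q)·log₂ P(Q|P), where P(Q|P) = P(P,Q) / P(P)
  (P=0,Q=0): P(Q|P) = (1/4)/(5/8) = 2/5;  -(1/4)·log₂(2/5) = 0.3305
  (P=0,Q=1): P(Q|P) = (3/8)/(5/8) = 3/5;  -(3/8)·log₂(3/5) = 0.2764
  (P=1,Q=0): P(Q|P) = (1/8)/(3/8) = 1/3;  -(1/8)·log₂(1/3) = 0.1981
  (P=1,Q=1): P(Q|P) = (1/4)/(3/8) = 2/3;  -(1/4)·log₂(2/3) = 0.1462
H(Q|P) = 0.3305 + 0.2764 + 0.1981 + 0.1462
  = 0.9512 bits
H(P) + H(Q|P) = 0.9544 + 0.9512 = 1.9056 bits

Both sides equal 1.9056 bits, so the chain rule holds ✓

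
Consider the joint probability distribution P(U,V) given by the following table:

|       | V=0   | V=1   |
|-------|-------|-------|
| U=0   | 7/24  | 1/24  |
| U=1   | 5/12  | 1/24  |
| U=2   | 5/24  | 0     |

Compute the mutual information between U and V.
Marginal P(U) (row sums):
  P(U=0) = 7/24 + 1/24 = 1/3
  P(U=1) = 5/12 + 1/24 = 11/24
  P(U=2) = 5/24 + 0 = 5/24
Marginal P(V) (column sums):
  P(V=0) = 7/24 + 5/12 + 5/24 = 11/12
  P(V=1) = 1/24 + 1/24 + 0 = 1/12

H(U) = -[(1/3)·log₂(1/3) + (11/24)·log₂(11/24) + (5/24)·log₂(5/24)]
  = 0.5283 + 0.5159 + 0.4715
  = 1.5157 bits
H(V) = -[(11/12)·log₂(11/12) + (1/12)·log₂(1/12)]
  = 0.1151 + 0.2987
  = 0.4138 bits
H(U,V) = -[(7/24)·log₂(7/24) + (1/24)·log₂(1/24) + (5/12)·log₂(5/12) + (1/24)·log₂(1/24) + (5/24)·log₂(5/24)]
  = 0.5185 + 0.1910 + 0.5263 + 0.1910 + 0.4715
  = 1.8983 bits

I(U;V) = H(U) + H(V) - H(U,V)
  = 1.5157 + 0.4138 - 1.8983
  = 0.0312 bits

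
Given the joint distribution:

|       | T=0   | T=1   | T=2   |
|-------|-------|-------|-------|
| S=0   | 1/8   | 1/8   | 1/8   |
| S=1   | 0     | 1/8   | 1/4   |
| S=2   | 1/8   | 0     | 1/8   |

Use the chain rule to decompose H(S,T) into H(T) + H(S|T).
By the chain rule: H(S,T) = H(T) + H(S|T)

Marginal P(T) (column sums):
  P(T=0) = 1/8 + 0 + 1/8 = 1/4
  P(T=1) = 1/8 + 1/8 + 0 = 1/4
  P(T=2) = 1/8 + 1/4 + 1/8 = 1/2
H(T) = -[(1/4)·log₂(1/4) + (1/4)·log₂(1/4) + (1/2)·log₂(1/2)]
  = 0.5000 + 0.5000 + 0.5000
  = 1.5000 bits
H(S|T) = -Σ P(S,T)·log₂ P(S|T), where P(S|T) = P(S,T) / P(T)
  (cells with P(S,T) = 0 contribute 0)
  (S=0,T=0): P(S|T) = (1/8)/(1/4) = 1/2;  -(1/8)·log₂(1/2) = 0.1250
  (S=0,T=1): P(S|T) = (1/8)/(1/4) = 1/2;  -(1/8)·log₂(1/2) = 0.1250
  (S=0,T=2): P(S|T) = (1/8)/(1/2) = 1/4;  -(1/8)·log₂(1/4) = 0.2500
  (S=1,T=1): P(S|T) = (1/8)/(1/4) = 1/2;  -(1/8)·log₂(1/2) = 0.1250
  (S=1,T=2): P(S|T) = (1/4)/(1/2) = 1/2;  -(1/4)·log₂(1/2) = 0.2500
  (S=2,T=0): P(S|T) = (1/8)/(1/4) = 1/2;  -(1/8)·log₂(1/2) = 0.1250
  (S=2,T=2): P(S|T) = (1/8)/(1/2) = 1/4;  -(1/8)·log₂(1/4) = 0.2500
H(S|T) = 0.1250 + 0.1250 + 0.2500 + 0.1250 + 0.2500 + 0.1250 + 0.2500
  = 1.2500 bits

H(S,T) = H(T) + H(S|T) = 1.5000 + 1.2500 = 2.7500 bits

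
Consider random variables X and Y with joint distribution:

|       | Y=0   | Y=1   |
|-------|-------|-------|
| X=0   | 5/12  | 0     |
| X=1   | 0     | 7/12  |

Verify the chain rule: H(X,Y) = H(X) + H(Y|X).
Left side:
H(X,Y) = -[(5/12)·log₂(5/12) + (7/12)·log₂(7/12)]
  = 0.5263 + 0.4536
  = 0.9799 bits

Right side:
Marginal P(X) (row sums):
  P(X=0) = 5/12 + 0 = 5/12
  P(X=1) = 0 + 7/12 = 7/12
H(X) = -[(5/12)·log₂(5/12) + (7/12)·log₂(7/12)]
  = 0.5263 + 0.4536
  = 0.9799 bits
H(Y|X) = -Σ P(X,Y)·log₂ P(Y|X), where P(Y|X) = P(X,Y) / P(X)
  (cells with P(X,Y) = 0 contribute 0)
  (X=0,Y=0): P(Y|X) = (5/12)/(5/12) = 1;  -(5/12)·log₂(1) = 0.0000
  (X=1,Y=1): P(Y|X) = (7/12)/(7/12) = 1;  -(7/12)·log₂(1) = 0.0000
H(Y|X) = 0.0000 + 0.0000
  = 0.0000 bits
H(X) + H(Y|X) = 0.9799 + 0.0000 = 0.9799 bits

Both sides equal 0.9799 bits, so the chain rule holds ✓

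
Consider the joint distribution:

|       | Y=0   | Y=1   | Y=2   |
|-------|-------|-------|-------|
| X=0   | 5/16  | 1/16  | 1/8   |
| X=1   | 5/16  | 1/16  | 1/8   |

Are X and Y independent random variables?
Marginal P(X) (row sums):
  P(X=0) = 5/16 + 1/16 + 1/8 = 1/2
  P(X=1) = 5/16 + 1/16 + 1/8 = 1/2
Marginal P(Y) (column sums):
  P(Y=0) = 5/16 + 5/16 = 5/8
  P(Y=1) = 1/16 + 1/16 = 1/8
  P(Y=2) = 1/8 + 1/8 = 1/4

X and Y are independent iff P(X=i,Y=j) = P(X=i)·P(Y=j) for every cell.
  P(X=0)·P(Y=0) = 1/2 × 5/8 = 5/16 = P(X=0,Y=0) ✓
  P(X=0)·P(Y=1) = 1/2 × 1/8 = 1/16 = P(X=0,Y=1) ✓
  P(X=0)·P(Y=2) = 1/2 × 1/4 = 1/8 = P(X=0,Y=2) ✓
  P(X=1)·P(Y=0) = 1/2 × 5/8 = 5/16 = P(X=1,Y=0) ✓
  P(X=1)·P(Y=1) = 1/2 × 1/8 = 1/16 = P(X=1,Y=1) ✓
  P(X=1)·P(Y=2) = 1/2 × 1/4 = 1/8 = P(X=1,Y=2) ✓

Yes, X and Y are independent: every cell factors, so I(X;Y) = 0 bits.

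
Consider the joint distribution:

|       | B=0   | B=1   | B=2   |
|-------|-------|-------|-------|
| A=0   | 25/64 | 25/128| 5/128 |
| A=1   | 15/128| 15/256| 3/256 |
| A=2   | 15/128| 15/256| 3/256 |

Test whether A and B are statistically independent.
Marginal P(A) (row sums):
  P(A=0) = 25/64 + 25/128 + 5/128 = 5/8
  P(A=1) = 15/128 + 15/256 + 3/256 = 3/16
  P(A=2) = 15/128 + 15/256 + 3/256 = 3/16
Marginal P(B) (column sums):
  P(B=0) = 25/64 + 15/128 + 15/128 = 5/8
  P(B=1) = 25/128 + 15/256 + 15/256 = 5/16
  P(B=2) = 5/128 + 3/256 + 3/256 = 1/16

A and B are independent iff P(A=i,B=j) = P(A=i)·P(B=j) for every cell.
  P(A=0)·P(B=0) = 5/8 × 5/8 = 25/64 = P(A=0,B=0) ✓
  P(A=0)·P(B=1) = 5/8 × 5/16 = 25/128 = P(A=0,B=1) ✓
  P(A=0)·P(B=2) = 5/8 × 1/16 = 5/128 = P(A=0,B=2) ✓
  P(A=1)·P(B=0) = 3/16 × 5/8 = 15/128 = P(A=1,B=0) ✓
  P(A=1)·P(B=1) = 3/16 × 5/16 = 15/256 = P(A=1,B=1) ✓
  P(A=1)·P(B=2) = 3/16 × 1/16 = 3/256 = P(A=1,B=2) ✓
  P(A=2)·P(B=0) = 3/16 × 5/8 = 15/128 = P(A=2,B=0) ✓
  P(A=2)·P(B=1) = 3/16 × 5/16 = 15/256 = P(A=2,B=1) ✓
  P(A=2)·P(B=2) = 3/16 × 1/16 = 3/256 = P(A=2,B=2) ✓

Yes, A and B are independent: every cell factors, so I(A;B) = 0 bits.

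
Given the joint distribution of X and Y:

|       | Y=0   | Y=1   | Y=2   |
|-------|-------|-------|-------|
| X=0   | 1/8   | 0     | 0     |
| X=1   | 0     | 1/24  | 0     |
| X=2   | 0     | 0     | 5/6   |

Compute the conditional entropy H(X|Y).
Marginal P(Y) (column sums):
  P(Y=0) = 1/8 + 0 + 0 = 1/8
  P(Y=1) = 0 + 1/24 + 0 = 1/24
  P(Y=2) = 0 + 0 + 5/6 = 5/6

H(X|Y) = -Σ P(X,Y)·log₂ P(X|Y), where P(X|Y) = P(X,Y) / P(Y)
  (cells with P(X,Y) = 0 contribute 0)
  (X=0,Y=0): P(X|Y) = (1/8)/(1/8) = 1;  -(1/8)·log₂(1) = 0.0000
  (X=1,Y=1): P(X|Y) = (1/24)/(1/24) = 1;  -(1/24)·log₂(1) = 0.0000
  (X=2,Y=2): P(X|Y) = (5/6)/(5/6) = 1;  -(5/6)·log₂(1) = 0.0000
H(X|Y) = 0.0000 + 0.0000 + 0.0000
  = 0.0000 bits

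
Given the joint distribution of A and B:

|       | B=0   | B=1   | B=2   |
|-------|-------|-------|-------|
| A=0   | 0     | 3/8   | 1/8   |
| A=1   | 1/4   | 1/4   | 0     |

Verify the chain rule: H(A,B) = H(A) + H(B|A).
Left side:
H(A,B) = -[(3/8)·log₂(3/8) + (1/8)·log₂(1/8) + (1/4)·log₂(1/4) + (1/4)·log₂(1/4)]
  = 0.5306 + 0.3750 + 0.5000 + 0.5000
  = 1.9056 bits

Right side:
Marginal P(A) (row sums):
  P(A=0) = 0 + 3/8 + 1/8 = 1/2
  P(A=1) = 1/4 + 1/4 + 0 = 1/2
H(A) = -[(1/2)·log₂(1/2) + (1/2)·log₂(1/2)]
  = 0.5000 + 0.5000
  = 1.0000 bits
H(B|A) = -Σ P(A,B)·log₂ P(B|A), where P(B|A) = P(A,B) / P(A)
  (cells with P(A,B) = 0 contribute 0)
  (A=0,B=1): P(B|A) = (3/8)/(1/2) = 3/4;  -(3/8)·log₂(3/4) = 0.1556
  (A=0,B=2): P(B|A) = (1/8)/(1/2) = 1/4;  -(1/8)·log₂(1/4) = 0.2500
  (A=1,B=0): P(B|A) = (1/4)/(1/2) = 1/2;  -(1/4)·log₂(1/2) = 0.2500
  (A=1,B=1): P(B|A) = (1/4)/(1/2) = 1/2;  -(1/4)·log₂(1/2) = 0.2500
H(B|A) = 0.1556 + 0.2500 + 0.2500 + 0.2500
  = 0.9056 bits
H(A) + H(B|A) = 1.0000 + 0.9056 = 1.9056 bits

Both sides equal 1.9056 bits, so the chain rule holds ✓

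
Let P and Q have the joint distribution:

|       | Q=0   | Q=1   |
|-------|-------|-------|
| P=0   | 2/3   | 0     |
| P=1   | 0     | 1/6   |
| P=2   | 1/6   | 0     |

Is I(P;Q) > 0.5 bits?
Marginal P(P) (row sums):
  P(P=0) = 2/3 + 0 = 2/3
  P(P=1) = 0 + 1/6 = 1/6
  P(P=2) = 1/6 + 0 = 1/6
Marginal P(Q) (column sums):
  P(Q=0) = 2/3 + 0 + 1/6 = 5/6
  P(Q=1) = 0 + 1/6 + 0 = 1/6

H(P) = -[(2/3)·log₂(2/3) + (1/6)·log₂(1/6) + (1/6)·log₂(1/6)]
  = 0.3900 + 0.4308 + 0.4308
  = 1.2516 bits
H(Q) = -[(5/6)·log₂(5/6) + (1/6)·log₂(1/6)]
  = 0.2192 + 0.4308
  = 0.6500 bits
H(P,Q) = -[(2/3)·log₂(2/3) + (1/6)·log₂(1/6) + (1/6)·log₂(1/6)]
  = 0.3900 + 0.4308 + 0.4308
  = 1.2516 bits

I(P;Q) = H(P) + H(Q) - H(P,Q)
  = 1.2516 + 0.6500 - 1.2516
  = 0.6500 bits

Yes. I(P;Q) = 0.6500 bits, which is > 0.5 bits.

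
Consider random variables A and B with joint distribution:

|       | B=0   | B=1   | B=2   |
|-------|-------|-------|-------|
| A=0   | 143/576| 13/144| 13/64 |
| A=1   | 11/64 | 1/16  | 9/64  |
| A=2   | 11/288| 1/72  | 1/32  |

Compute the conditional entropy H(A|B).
Marginal P(B) (column sums):
  P(B=0) = 143/576 + 11/64 + 11/288 = 11/24
  P(B=1) = 13/144 + 1/16 + 1/72 = 1/6
  P(B=2) = 13/64 + 9/64 + 1/32 = 3/8

H(A|B) = -Σ P(A,B)·log₂ P(A|B), where P(A|B) = P(A,B) / P(B)
  (A=0,B=0): P(A|B) = (143/576)/(11/24) = 13/24;  -(143/576)·log₂(13/24) = 0.2196
  (A=0,B=1): P(A|B) = (13/144)/(1/6) = 13/24;  -(13/144)·log₂(13/24) = 0.0799
  (A=0,B=2): P(A|B) = (13/64)/(3/8) = 13/24;  -(13/64)·log₂(13/24) = 0.1797
  (A=1,B=0): P(A|B) = (11/64)/(11/24) = 3/8;  -(11/64)·log₂(3/8) = 0.2432
  (A=1,B=1): P(A|B) = (1/16)/(1/6) = 3/8;  -(1/16)·log₂(3/8) = 0.0884
  (A=1,B=2): P(A|B) = (9/64)/(3/8) = 3/8;  -(9/64)·log₂(3/8) = 0.1990
  (A=2,B=0): P(A|B) = (11/288)/(11/24) = 1/12;  -(11/288)·log₂(1/12) = 0.1369
  (A=2,B=1): P(A|B) = (1/72)/(1/6) = 1/12;  -(1/72)·log₂(1/12) = 0.0498
  (A=2,B=2): P(A|B) = (1/32)/(3/8) = 1/12;  -(1/32)·log₂(1/12) = 0.1120
H(A|B) = 0.2196 + 0.0799 + 0.1797 + 0.2432 + 0.0884 + 0.1990 + 0.1369 + 0.0498 + 0.1120
  = 1.3085 bits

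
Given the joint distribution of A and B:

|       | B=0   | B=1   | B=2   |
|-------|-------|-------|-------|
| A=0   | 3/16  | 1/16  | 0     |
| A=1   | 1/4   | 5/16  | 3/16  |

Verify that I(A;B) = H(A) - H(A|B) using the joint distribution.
Left side, from I(A;B) = H(A) + H(B) - H(A,B):
Marginal P(A) (row sums):
  P(A=0) = 3/16 + 1/16 + 0 = 1/4
  P(A=1) = 1/4 + 5/16 + 3/16 = 3/4
Marginal P(B) (column sums):
  P(B=0) = 3/16 + 1/4 = 7/16
  P(B=1) = 1/16 + 5/16 = 3/8
  P(B=2) = 0 + 3/16 = 3/16

H(A) = -[(1/4)·log₂(1/4) + (3/4)·log₂(3/4)]
  = 0.5000 + 0.3113
  = 0.8113 bits
H(B) = -[(7/16)·log₂(7/16) + (3/8)·log₂(3/8) + (3/16)·log₂(3/16)]
  = 0.5218 + 0.5306 + 0.4528
  = 1.5052 bits
H(A,B) = -[(3/16)·log₂(3/16) + (1/16)·log₂(1/16) + (1/4)·log₂(1/4) + (5/16)·log₂(5/16) + (3/16)·log₂(3/16)]
  = 0.4528 + 0.2500 + 0.5000 + 0.5244 + 0.4528
  = 2.1800 bits

I(A;B) = H(A) + H(B) - H(A,B)
  = 0.8113 + 1.5052 - 2.1800
  = 0.1365 bits

Right side, with H(A|B) computed directly from the conditional probabilities:
H(A|B) = -Σ P(A,B)·log₂ P(A|B), where P(A|B) = P(A,B) / P(B)
  (cells with P(A,B) = 0 contribute 0)
  (A=0,B=0): P(A|B) = (3/16)/(7/16) = 3/7;  -(3/16)·log₂(3/7) = 0.2292
  (A=0,B=1): P(A|B) = (1/16)/(3/8) = 1/6;  -(1/16)·log₂(1/6) = 0.1616
  (A=1,B=0): P(A|B) = (1/4)/(7/16) = 4/7;  -(1/4)·log₂(4/7) = 0.2018
  (A=1,B=1): P(A|B) = (5/16)/(3/8) = 5/6;  -(5/16)·log₂(5/6) = 0.0822
  (A=1,B=2): P(A|B) = (3/16)/(3/16) = 1;  -(3/16)·log₂(1) = 0.0000
H(A|B) = 0.2292 + 0.1616 + 0.2018 + 0.0822 + 0.0000
  = 0.6748 bits
H(A) - H(A|B) = 0.8113 - 0.6748 = 0.1365 bits

Both sides equal 0.1365 bits, so I(A;B) = H(A) - H(A|B) ✓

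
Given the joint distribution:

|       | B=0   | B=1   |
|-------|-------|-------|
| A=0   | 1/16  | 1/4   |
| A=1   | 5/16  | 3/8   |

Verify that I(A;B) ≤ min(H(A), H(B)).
Marginal P(A) (row sums):
  P(A=0) = 1/16 + 1/4 = 5/16
  P(A=1) = 5/16 + 3/8 = 11/16
Marginal P(B) (column sums):
  P(B=0) = 1/16 + 5/16 = 3/8
  P(B=1) = 1/4 + 3/8 = 5/8

H(A) = -[(5/16)·log₂(5/16) + (11/16)·log₂(11/16)]
  = 0.5244 + 0.3716
  = 0.8960 bits
H(B) = -[(3/8)·log₂(3/8) + (5/8)·log₂(5/8)]
  = 0.5306 + 0.4238
  = 0.9544 bits
H(A,B) = -[(1/16)·log₂(1/16) + (1/4)·log₂(1/4) + (5/16)·log₂(5/16) + (3/8)·log₂(3/8)]
  = 0.2500 + 0.5000 + 0.5244 + 0.5306
  = 1.8050 bits

I(A;B) = H(A) + H(B) - H(A,B)
  = 0.8960 + 0.9544 - 1.8050
  = 0.0454 bits

min(H(A), H(B)) = min(0.8960, 0.9544) = 0.8960 bits
Since 0.0454 ≤ 0.8960, the bound is satisfied ✓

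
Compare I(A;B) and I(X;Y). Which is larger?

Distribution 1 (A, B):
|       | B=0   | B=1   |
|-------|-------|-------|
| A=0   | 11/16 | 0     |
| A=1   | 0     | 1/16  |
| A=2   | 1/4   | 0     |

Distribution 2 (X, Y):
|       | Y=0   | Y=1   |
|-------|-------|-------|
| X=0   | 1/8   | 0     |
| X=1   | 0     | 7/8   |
Distribution 1 (A, B):
Marginal P(A) (row sums):
  P(A=0) = 11/16 + 0 = 11/16
  P(A=1) = 0 + 1/16 = 1/16
  P(A=2) = 1/4 + 0 = 1/4
Marginal P(B) (column sums):
  P(B=0) = 11/16 + 0 + 1/4 = 15/16
  P(B=1) = 0 + 1/16 + 0 = 1/16

H(A) = -[(11/16)·log₂(11/16) + (1/16)·log₂(1/16) + (1/4)·log₂(1/4)]
  = 0.3716 + 0.2500 + 0.5000
  = 1.1216 bits
H(B) = -[(15/16)·log₂(15/16) + (1/16)·log₂(1/16)]
  = 0.0873 + 0.2500
  = 0.3373 bits
H(A,B) = -[(11/16)·log₂(11/16) + (1/16)·log₂(1/16) + (1/4)·log₂(1/4)]
  = 0.3716 + 0.2500 + 0.5000
  = 1.1216 bits

I(A;B) = H(A) + H(B) - H(A,B)
  = 1.1216 + 0.3373 - 1.1216
  = 0.3373 bits

Distribution 2 (X, Y):
Marginal P(X) (row sums):
  P(X=0) = 1/8 + 0 = 1/8
  P(X=1) = 0 + 7/8 = 7/8
Marginal P(Y) (column sums):
  P(Y=0) = 1/8 + 0 = 1/8
  P(Y=1) = 0 + 7/8 = 7/8

H(X) = -[(1/8)·log₂(1/8) + (7/8)·log₂(7/8)]
  = 0.3750 + 0.1686
  = 0.5436 bits
H(Y) = -[(1/8)·log₂(1/8) + (7/8)·log₂(7/8)]
  = 0.3750 + 0.1686
  = 0.5436 bits
H(X,Y) = -[(1/8)·log₂(1/8) + (7/8)·log₂(7/8)]
  = 0.3750 + 0.1686
  = 0.5436 bits

I(X;Y) = H(X) + H(Y) - H(X,Y)
  = 0.5436 + 0.5436 - 0.5436
  = 0.5436 bits

I(X;Y) = 0.5436 bits > I(A;B) = 0.3373 bits, so (X, Y) has the higher mutual information (stronger dependence).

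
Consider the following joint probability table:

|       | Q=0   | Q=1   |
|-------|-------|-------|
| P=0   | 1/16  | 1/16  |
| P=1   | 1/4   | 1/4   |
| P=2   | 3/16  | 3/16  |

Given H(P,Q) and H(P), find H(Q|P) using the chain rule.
From the chain rule: H(P,Q) = H(P) + H(Q|P)
Therefore: H(Q|P) = H(P,Q) - H(P)

H(P,Q) = -[(1/16)·log₂(1/16) + (1/16)·log₂(1/16) + (1/4)·log₂(1/4) + (1/4)·log₂(1/4) + (3/16)·log₂(3/16) + (3/16)·log₂(3/16)]
  = 0.2500 + 0.2500 + 0.5000 + 0.5000 + 0.4528 + 0.4528
  = 2.4056 bits
Marginal P(P) (row sums):
  P(P=0) = 1/16 + 1/16 = 1/8
  P(P=1) = 1/4 + 1/4 = 1/2
  P(P=2) = 3/16 + 3/16 = 3/8
H(P) = -[(1/8)·log₂(1/8) + (1/2)·log₂(1/2) + (3/8)·log₂(3/8)]
  = 0.3750 + 0.5000 + 0.5306
  = 1.4056 bits

H(Q|P) = 2.4056 - 1.4056 = 1.0000 bits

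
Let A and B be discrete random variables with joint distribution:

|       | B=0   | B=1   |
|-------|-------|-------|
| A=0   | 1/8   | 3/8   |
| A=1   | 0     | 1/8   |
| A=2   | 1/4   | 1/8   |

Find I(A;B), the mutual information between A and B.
Marginal P(A) (row sums):
  P(A=0) = 1/8 + 3/8 = 1/2
  P(A=1) = 0 + 1/8 = 1/8
  P(A=2) = 1/4 + 1/8 = 3/8
Marginal P(B) (column sums):
  P(B=0) = 1/8 + 0 + 1/4 = 3/8
  P(B=1) = 3/8 + 1/8 + 1/8 = 5/8

H(A) = -[(1/2)·log₂(1/2) + (1/8)·log₂(1/8) + (3/8)·log₂(3/8)]
  = 0.5000 + 0.3750 + 0.5306
  = 1.4056 bits
H(B) = -[(3/8)·log₂(3/8) + (5/8)·log₂(5/8)]
  = 0.5306 + 0.4238
  = 0.9544 bits
H(A,B) = -[(1/8)·log₂(1/8) + (3/8)·log₂(3/8) + (1/8)·log₂(1/8) + (1/4)·log₂(1/4) + (1/8)·log₂(1/8)]
  = 0.3750 + 0.5306 + 0.3750 + 0.5000 + 0.3750
  = 2.1556 bits

I(A;B) = H(A) + H(B) - H(A,B)
  = 1.4056 + 0.9544 - 2.1556
  = 0.2044 bits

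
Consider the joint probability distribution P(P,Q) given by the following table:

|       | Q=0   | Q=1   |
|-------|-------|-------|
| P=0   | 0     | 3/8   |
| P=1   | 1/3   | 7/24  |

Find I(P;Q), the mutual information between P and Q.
Marginal P(P) (row sums):
  P(P=0) = 0 + 3/8 = 3/8
  P(P=1) = 1/3 + 7/24 = 5/8
Marginal P(Q) (column sums):
  P(Q=0) = 0 + 1/3 = 1/3
  P(Q=1) = 3/8 + 7/24 = 2/3

H(P) = -[(3/8)·log₂(3/8) + (5/8)·log₂(5/8)]
  = 0.5306 + 0.4238
  = 0.9544 bits
H(Q) = -[(1/3)·log₂(1/3) + (2/3)·log₂(2/3)]
  = 0.5283 + 0.3900
  = 0.9183 bits
H(P,Q) = -[(3/8)·log₂(3/8) + (1/3)·log₂(1/3) + (7/24)·log₂(7/24)]
  = 0.5306 + 0.5283 + 0.5185
  = 1.5774 bits

I(P;Q) = H(P) + H(Q) - H(P,Q)
  = 0.9544 + 0.9183 - 1.5774
  = 0.2953 bits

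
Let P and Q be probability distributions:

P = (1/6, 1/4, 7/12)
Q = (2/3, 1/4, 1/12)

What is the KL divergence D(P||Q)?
D(P||Q) = Σ P(i) log₂(P(i)/Q(i))
  i=0: (1/6) × log₂((1/6)/(2/3)) = (1/6) × log₂(1/4) = -0.3333
  i=1: (1/4) × log₂((1/4)/(1/4)) = (1/4) × log₂(1) = 0.0000
  i=2: (7/12) × log₂((7/12)/(1/12)) = (7/12) × log₂(7) = 1.6376
D(P||Q) = -0.3333 + 0.0000 + 1.6376
  = 1.3043 bits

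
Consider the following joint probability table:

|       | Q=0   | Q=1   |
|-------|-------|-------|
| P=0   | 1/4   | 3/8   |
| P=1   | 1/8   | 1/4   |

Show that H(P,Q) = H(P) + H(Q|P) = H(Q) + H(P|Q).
Marginal P(P) (row sums):
  P(P=0) = 1/4 + 3/8 = 5/8
  P(P=1) = 1/8 + 1/4 = 3/8
Marginal P(Q) (column sums):
  P(Q=0) = 1/4 + 1/8 = 3/8
  P(Q=1) = 3/8 + 1/4 = 5/8

Decomposition 1: H(P) + H(Q|P)
H(P) = -[(5/8)·log₂(5/8) + (3/8)·log₂(3/8)]
  = 0.4238 + 0.5306
  = 0.9544 bits
H(Q|P) = -Σ P(P,Q)·log₂ P(Q|P), where P(Q|P) = P(P,Q) / P(P)
  (P=0,Q=0): P(Q|P) = (1/4)/(5/8) = 2/5;  -(1/4)·log₂(2/5) = 0.3305
  (P=0,Q=1): P(Q|P) = (3/8)/(5/8) = 3/5;  -(3/8)·log₂(3/5) = 0.2764
  (P=1,Q=0): P(Q|P) = (1/8)/(3/8) = 1/3;  -(1/8)·log₂(1/3) = 0.1981
  (P=1,Q=1): P(Q|P) = (1/4)/(3/8) = 2/3;  -(1/4)·log₂(2/3) = 0.1462
H(Q|P) = 0.3305 + 0.2764 + 0.1981 + 0.1462
  = 0.9512 bits
H(P) + H(Q|P) = 0.9544 + 0.9512 = 1.9056 bits

Decomposition 2: H(Q) + H(P|Q)
H(Q) = -[(3/8)·log₂(3/8) + (5/8)·log₂(5/8)]
  = 0.5306 + 0.4238
  = 0.9544 bits
H(P|Q) = -Σ P(P,Q)·log₂ P(P|Q), where P(P|Q) = P(P,Q) / P(Q)
  (P=0,Q=0): P(P|Q) = (1/4)/(3/8) = 2/3;  -(1/4)·log₂(2/3) = 0.1462
  (P=0,Q=1): P(P|Q) = (3/8)/(5/8) = 3/5;  -(3/8)·log₂(3/5) = 0.2764
  (P=1,Q=0): P(P|Q) = (1/8)/(3/8) = 1/3;  -(1/8)·log₂(1/3) = 0.1981
  (P=1,Q=1): P(P|Q) = (1/4)/(5/8) = 2/5;  -(1/4)·log₂(2/5) = 0.3305
H(P|Q) = 0.1462 + 0.2764 + 0.1981 + 0.3305
  = 0.9512 bits
H(Q) + H(P|Q) = 0.9544 + 0.9512 = 1.9056 bits

Direct computation of the joint entropy:
H(P,Q) = -[(1/4)·log₂(1/4) + (3/8)·log₂(3/8) + (1/8)·log₂(1/8) + (1/4)·log₂(1/4)]
  = 0.5000 + 0.5306 + 0.3750 + 0.5000
  = 1.9056 bits

All three agree: H(P,Q) = 1.9056 bits ✓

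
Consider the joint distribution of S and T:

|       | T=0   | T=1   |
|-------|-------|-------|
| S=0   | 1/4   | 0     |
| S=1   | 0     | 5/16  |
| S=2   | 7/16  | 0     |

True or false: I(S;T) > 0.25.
Marginal P(S) (row sums):
  P(S=0) = 1/4 + 0 = 1/4
  P(S=1) = 0 + 5/16 = 5/16
  P(S=2) = 7/16 + 0 = 7/16
Marginal P(T) (column sums):
  P(T=0) = 1/4 + 0 + 7/16 = 11/16
  P(T=1) = 0 + 5/16 + 0 = 5/16

H(S) = -[(1/4)·log₂(1/4) + (5/16)·log₂(5/16) + (7/16)·log₂(7/16)]
  = 0.5000 + 0.5244 + 0.5218
  = 1.5462 bits
H(T) = -[(11/16)·log₂(11/16) + (5/16)·log₂(5/16)]
  = 0.3716 + 0.5244
  = 0.8960 bits
H(S,T) = -[(1/4)·log₂(1/4) + (5/16)·log₂(5/16) + (7/16)·log₂(7/16)]
  = 0.5000 + 0.5244 + 0.5218
  = 1.5462 bits

I(S;T) = H(S) + H(T) - H(S,T)
  = 1.5462 + 0.8960 - 1.5462
  = 0.8960 bits

True. I(S;T) = 0.8960 bits, which is > 0.25 bits.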